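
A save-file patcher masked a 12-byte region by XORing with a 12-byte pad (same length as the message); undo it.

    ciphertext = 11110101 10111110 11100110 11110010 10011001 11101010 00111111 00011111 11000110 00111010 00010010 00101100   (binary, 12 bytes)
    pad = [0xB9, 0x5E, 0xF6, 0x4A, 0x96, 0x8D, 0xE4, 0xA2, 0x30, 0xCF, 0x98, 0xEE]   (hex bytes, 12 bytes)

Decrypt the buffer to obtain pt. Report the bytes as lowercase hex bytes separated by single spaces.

245 ^ 185 =  76
190 ^  94 = 224
230 ^ 246 =  16
242 ^  74 = 184
153 ^ 150 =  15
234 ^ 141 = 103
 63 ^ 228 = 219
 31 ^ 162 = 189
198 ^  48 = 246
 58 ^ 207 = 245
 18 ^ 152 = 138
 44 ^ 238 = 194

4c e0 10 b8 0f 67 db bd f6 f5 8a c2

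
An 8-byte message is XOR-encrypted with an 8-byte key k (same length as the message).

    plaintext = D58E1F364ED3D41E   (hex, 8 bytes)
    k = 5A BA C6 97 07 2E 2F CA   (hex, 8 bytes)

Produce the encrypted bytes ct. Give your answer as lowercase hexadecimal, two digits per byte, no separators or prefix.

8f34d9a149fdfbd4

byte 0: 213 ^  90 = 143
byte 1: 142 ^ 186 =  52
byte 2:  31 ^ 198 = 217
byte 3:  54 ^ 151 = 161
byte 4:  78 ^   7 =  73
byte 5: 211 ^  46 = 253
byte 6: 212 ^  47 = 251
byte 7:  30 ^ 202 = 212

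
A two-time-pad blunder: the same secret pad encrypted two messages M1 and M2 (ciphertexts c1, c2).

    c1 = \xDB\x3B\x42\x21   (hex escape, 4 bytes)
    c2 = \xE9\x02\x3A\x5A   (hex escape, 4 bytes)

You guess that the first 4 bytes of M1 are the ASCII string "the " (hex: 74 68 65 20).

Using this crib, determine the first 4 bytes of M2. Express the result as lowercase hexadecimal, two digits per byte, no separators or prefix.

46511d5b

First, c1 ⊕ c2 = (M1 ⊕ K) ⊕ (M2 ⊕ K) = M1 ⊕ M2, so the key drops out. Then M2 = (M1 ⊕ M2) ⊕ M1 over the first 4 bytes.
byte 0: (db ^ e9) ^ 74 = 32 ^ 74 = 46
byte 1: (3b ^ 02) ^ 68 = 39 ^ 68 = 51
byte 2: (42 ^ 3a) ^ 65 = 78 ^ 65 = 1d
byte 3: (21 ^ 5a) ^ 20 = 7b ^ 20 = 5b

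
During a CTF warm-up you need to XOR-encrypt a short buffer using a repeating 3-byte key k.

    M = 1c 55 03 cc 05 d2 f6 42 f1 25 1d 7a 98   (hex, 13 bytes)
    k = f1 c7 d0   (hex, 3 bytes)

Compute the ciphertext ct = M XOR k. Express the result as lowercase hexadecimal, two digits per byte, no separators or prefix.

ed92d33dc202078521d4daaa69

The 3-byte key repeats, so the effective keystream is f1 c7 d0 f1 c7 d0 f1 c7 d0 f1 c7 d0 f1.
byte 0: 00011100 ⊕ 11110001 = 11101101
byte 1: 01010101 ⊕ 11000111 = 10010010
byte 2: 00000011 ⊕ 11010000 = 11010011
byte 3: 11001100 ⊕ 11110001 = 00111101
byte 4: 00000101 ⊕ 11000111 = 11000010
byte 5: 11010010 ⊕ 11010000 = 00000010
byte 6: 11110110 ⊕ 11110001 = 00000111
byte 7: 01000010 ⊕ 11000111 = 10000101
byte 8: 11110001 ⊕ 11010000 = 00100001
byte 9: 00100101 ⊕ 11110001 = 11010100
byte 10: 00011101 ⊕ 11000111 = 11011010
byte 11: 01111010 ⊕ 11010000 = 10101010
byte 12: 10011000 ⊕ 11110001 = 01101001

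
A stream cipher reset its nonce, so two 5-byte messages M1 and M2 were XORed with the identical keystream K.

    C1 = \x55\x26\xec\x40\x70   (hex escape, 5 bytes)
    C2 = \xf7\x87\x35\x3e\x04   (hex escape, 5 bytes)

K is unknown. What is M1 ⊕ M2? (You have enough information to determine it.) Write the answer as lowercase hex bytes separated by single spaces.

a2 a1 d9 7e 74

C1 ⊕ C2 = (M1 ⊕ K) ⊕ (M2 ⊕ K) = M1 ⊕ M2 — the shared key cancels under XOR.
55 ⊕ f7 = a2
26 ⊕ 87 = a1
ec ⊕ 35 = d9
40 ⊕ 3e = 7e
70 ⊕ 04 = 74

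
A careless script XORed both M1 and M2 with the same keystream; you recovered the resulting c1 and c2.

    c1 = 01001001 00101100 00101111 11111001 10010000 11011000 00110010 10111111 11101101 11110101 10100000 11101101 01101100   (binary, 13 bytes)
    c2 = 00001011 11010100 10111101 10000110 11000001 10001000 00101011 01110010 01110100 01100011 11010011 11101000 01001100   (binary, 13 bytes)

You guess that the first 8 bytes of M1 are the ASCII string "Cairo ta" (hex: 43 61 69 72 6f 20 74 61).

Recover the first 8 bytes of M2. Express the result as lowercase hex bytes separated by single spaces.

First, c1 ⊕ c2 = (M1 ⊕ K) ⊕ (M2 ⊕ K) = M1 ⊕ M2, so the key drops out. Then M2 = (M1 ⊕ M2) ⊕ M1 over the first 8 bytes.
byte 0: (49 ^ 0b) ^ 43 = 42 ^ 43 = 01
byte 1: (2c ^ d4) ^ 61 = f8 ^ 61 = 99
byte 2: (2f ^ bd) ^ 69 = 92 ^ 69 = fb
byte 3: (f9 ^ 86) ^ 72 = 7f ^ 72 = 0d
byte 4: (90 ^ c1) ^ 6f = 51 ^ 6f = 3e
byte 5: (d8 ^ 88) ^ 20 = 50 ^ 20 = 70
byte 6: (32 ^ 2b) ^ 74 = 19 ^ 74 = 6d
byte 7: (bf ^ 72) ^ 61 = cd ^ 61 = ac

01 99 fb 0d 3e 70 6d ac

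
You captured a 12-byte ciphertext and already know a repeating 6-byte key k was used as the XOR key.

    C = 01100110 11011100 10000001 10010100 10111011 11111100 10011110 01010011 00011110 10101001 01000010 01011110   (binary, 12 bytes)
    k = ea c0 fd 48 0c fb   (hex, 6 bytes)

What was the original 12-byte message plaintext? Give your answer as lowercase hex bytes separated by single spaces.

The 6-byte key repeats, so the effective keystream is ea c0 fd 48 0c fb ea c0 fd 48 0c fb.
byte 0: 66 xor ea = 8c
byte 1: dc xor c0 = 1c
byte 2: 81 xor fd = 7c
byte 3: 94 xor 48 = dc
byte 4: bb xor 0c = b7
byte 5: fc xor fb = 07
byte 6: 9e xor ea = 74
byte 7: 53 xor c0 = 93
byte 8: 1e xor fd = e3
byte 9: a9 xor 48 = e1
byte 10: 42 xor 0c = 4e
byte 11: 5e xor fb = a5

8c 1c 7c dc b7 07 74 93 e3 e1 4e a5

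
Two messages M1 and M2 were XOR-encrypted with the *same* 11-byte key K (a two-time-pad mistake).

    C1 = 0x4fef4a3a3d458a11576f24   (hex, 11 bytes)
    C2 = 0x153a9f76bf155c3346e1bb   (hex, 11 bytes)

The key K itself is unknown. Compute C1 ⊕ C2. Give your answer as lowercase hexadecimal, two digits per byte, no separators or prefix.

C1 ⊕ C2 = (M1 ⊕ K) ⊕ (M2 ⊕ K) = M1 ⊕ M2 — the shared key cancels under XOR.
 79 ^  21 =  90
239 ^  58 = 213
 74 ^ 159 = 213
 58 ^ 118 =  76
 61 ^ 191 = 130
 69 ^  21 =  80
138 ^  92 = 214
 17 ^  51 =  34
 87 ^  70 =  17
111 ^ 225 = 142
 36 ^ 187 = 159

5ad5d54c8250d622118e9f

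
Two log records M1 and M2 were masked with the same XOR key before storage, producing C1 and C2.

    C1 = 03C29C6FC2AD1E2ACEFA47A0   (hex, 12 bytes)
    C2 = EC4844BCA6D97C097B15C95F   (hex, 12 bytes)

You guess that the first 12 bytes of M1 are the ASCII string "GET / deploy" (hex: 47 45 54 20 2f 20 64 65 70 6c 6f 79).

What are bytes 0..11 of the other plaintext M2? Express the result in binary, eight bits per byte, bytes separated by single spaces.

First, C1 ⊕ C2 = (M1 ⊕ K) ⊕ (M2 ⊕ K) = M1 ⊕ M2, so the key drops out. Then M2 = (M1 ⊕ M2) ⊕ M1 over the first 12 bytes.
byte 0: (03 XOR ec) XOR 47 = ef XOR 47 = a8
byte 1: (c2 XOR 48) XOR 45 = 8a XOR 45 = cf
byte 2: (9c XOR 44) XOR 54 = d8 XOR 54 = 8c
byte 3: (6f XOR bc) XOR 20 = d3 XOR 20 = f3
byte 4: (c2 XOR a6) XOR 2f = 64 XOR 2f = 4b
byte 5: (ad XOR d9) XOR 20 = 74 XOR 20 = 54
byte 6: (1e XOR 7c) XOR 64 = 62 XOR 64 = 06
byte 7: (2a XOR 09) XOR 65 = 23 XOR 65 = 46
byte 8: (ce XOR 7b) XOR 70 = b5 XOR 70 = c5
byte 9: (fa XOR 15) XOR 6c = ef XOR 6c = 83
byte 10: (47 XOR c9) XOR 6f = 8e XOR 6f = e1
byte 11: (a0 XOR 5f) XOR 79 = ff XOR 79 = 86

10101000 11001111 10001100 11110011 01001011 01010100 00000110 01000110 11000101 10000011 11100001 10000110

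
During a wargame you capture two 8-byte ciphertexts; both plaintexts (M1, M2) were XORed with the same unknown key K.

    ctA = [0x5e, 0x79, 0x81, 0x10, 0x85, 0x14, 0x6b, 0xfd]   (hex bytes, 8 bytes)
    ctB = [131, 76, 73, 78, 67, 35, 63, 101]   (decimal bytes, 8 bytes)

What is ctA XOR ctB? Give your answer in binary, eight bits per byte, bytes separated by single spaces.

ctA ⊕ ctB = (M1 ⊕ K) ⊕ (M2 ⊕ K) = M1 ⊕ M2 — the shared key cancels under XOR.
5e XOR 83 = dd
79 XOR 4c = 35
81 XOR 49 = c8
10 XOR 4e = 5e
85 XOR 43 = c6
14 XOR 23 = 37
6b XOR 3f = 54
fd XOR 65 = 98

11011101 00110101 11001000 01011110 11000110 00110111 01010100 10011000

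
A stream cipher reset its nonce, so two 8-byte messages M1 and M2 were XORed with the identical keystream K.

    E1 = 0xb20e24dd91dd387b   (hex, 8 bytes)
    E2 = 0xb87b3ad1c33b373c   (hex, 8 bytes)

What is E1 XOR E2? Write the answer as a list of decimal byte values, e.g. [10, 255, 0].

E1 ⊕ E2 = (M1 ⊕ K) ⊕ (M2 ⊕ K) = M1 ⊕ M2 — the shared key cancels under XOR.
byte 0: b2 ^ b8 = 0a
byte 1: 0e ^ 7b = 75
byte 2: 24 ^ 3a = 1e
byte 3: dd ^ d1 = 0c
byte 4: 91 ^ c3 = 52
byte 5: dd ^ 3b = e6
byte 6: 38 ^ 37 = 0f
byte 7: 7b ^ 3c = 47

[10, 117, 30, 12, 82, 230, 15, 71]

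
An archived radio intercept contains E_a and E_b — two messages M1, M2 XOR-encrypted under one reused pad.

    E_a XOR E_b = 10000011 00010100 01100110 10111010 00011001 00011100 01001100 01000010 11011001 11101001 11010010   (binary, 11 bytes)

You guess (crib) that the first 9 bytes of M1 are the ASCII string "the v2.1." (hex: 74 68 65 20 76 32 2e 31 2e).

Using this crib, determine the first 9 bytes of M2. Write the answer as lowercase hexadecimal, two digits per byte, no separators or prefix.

Since E_a ⊕ E_b = M1 ⊕ M2, XORing with the guessed M1 bytes yields the corresponding M2 bytes: M2 = (E_a ⊕ E_b) ⊕ M1.
83 xor 74 = f7
14 xor 68 = 7c
66 xor 65 = 03
ba xor 20 = 9a
19 xor 76 = 6f
1c xor 32 = 2e
4c xor 2e = 62
42 xor 31 = 73
d9 xor 2e = f7

f77c039a6f2e6273f7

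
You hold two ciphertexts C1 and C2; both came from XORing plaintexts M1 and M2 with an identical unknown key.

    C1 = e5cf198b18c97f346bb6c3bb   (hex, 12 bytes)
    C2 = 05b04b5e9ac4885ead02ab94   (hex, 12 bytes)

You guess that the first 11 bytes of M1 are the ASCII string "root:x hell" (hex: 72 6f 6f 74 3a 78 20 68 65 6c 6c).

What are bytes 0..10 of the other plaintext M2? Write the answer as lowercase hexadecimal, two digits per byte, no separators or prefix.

92103da1b875d702a3d804

First, C1 ⊕ C2 = (M1 ⊕ K) ⊕ (M2 ⊕ K) = M1 ⊕ M2, so the key drops out. Then M2 = (M1 ⊕ M2) ⊕ M1 over the first 11 bytes.
byte 0: (e5 xor 05) xor 72 = e0 xor 72 = 92
byte 1: (cf xor b0) xor 6f = 7f xor 6f = 10
byte 2: (19 xor 4b) xor 6f = 52 xor 6f = 3d
byte 3: (8b xor 5e) xor 74 = d5 xor 74 = a1
byte 4: (18 xor 9a) xor 3a = 82 xor 3a = b8
byte 5: (c9 xor c4) xor 78 = 0d xor 78 = 75
byte 6: (7f xor 88) xor 20 = f7 xor 20 = d7
byte 7: (34 xor 5e) xor 68 = 6a xor 68 = 02
byte 8: (6b xor ad) xor 65 = c6 xor 65 = a3
byte 9: (b6 xor 02) xor 6c = b4 xor 6c = d8
byte 10: (c3 xor ab) xor 6c = 68 xor 6c = 04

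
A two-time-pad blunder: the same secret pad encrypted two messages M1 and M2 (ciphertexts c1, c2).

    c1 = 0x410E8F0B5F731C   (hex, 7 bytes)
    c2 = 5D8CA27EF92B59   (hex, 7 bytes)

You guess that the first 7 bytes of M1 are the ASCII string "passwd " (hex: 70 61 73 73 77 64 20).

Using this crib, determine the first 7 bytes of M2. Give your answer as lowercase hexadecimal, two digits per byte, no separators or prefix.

6ce35e06d13c65

First, c1 ⊕ c2 = (M1 ⊕ K) ⊕ (M2 ⊕ K) = M1 ⊕ M2, so the key drops out. Then M2 = (M1 ⊕ M2) ⊕ M1 over the first 7 bytes.
byte 0: (41 ^ 5d) ^ 70 = 1c ^ 70 = 6c
byte 1: (0e ^ 8c) ^ 61 = 82 ^ 61 = e3
byte 2: (8f ^ a2) ^ 73 = 2d ^ 73 = 5e
byte 3: (0b ^ 7e) ^ 73 = 75 ^ 73 = 06
byte 4: (5f ^ f9) ^ 77 = a6 ^ 77 = d1
byte 5: (73 ^ 2b) ^ 64 = 58 ^ 64 = 3c
byte 6: (1c ^ 59) ^ 20 = 45 ^ 20 = 65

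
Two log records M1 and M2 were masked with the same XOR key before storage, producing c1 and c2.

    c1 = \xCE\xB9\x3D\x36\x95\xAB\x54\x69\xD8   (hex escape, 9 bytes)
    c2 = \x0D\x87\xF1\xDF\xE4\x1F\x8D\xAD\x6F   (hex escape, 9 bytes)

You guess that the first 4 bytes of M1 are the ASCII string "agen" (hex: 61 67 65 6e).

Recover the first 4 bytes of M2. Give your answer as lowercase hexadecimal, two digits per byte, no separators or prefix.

a259a987

First, c1 ⊕ c2 = (M1 ⊕ K) ⊕ (M2 ⊕ K) = M1 ⊕ M2, so the key drops out. Then M2 = (M1 ⊕ M2) ⊕ M1 over the first 4 bytes.
byte 0: (ce ^ 0d) ^ 61 = c3 ^ 61 = a2
byte 1: (b9 ^ 87) ^ 67 = 3e ^ 67 = 59
byte 2: (3d ^ f1) ^ 65 = cc ^ 65 = a9
byte 3: (36 ^ df) ^ 6e = e9 ^ 6e = 87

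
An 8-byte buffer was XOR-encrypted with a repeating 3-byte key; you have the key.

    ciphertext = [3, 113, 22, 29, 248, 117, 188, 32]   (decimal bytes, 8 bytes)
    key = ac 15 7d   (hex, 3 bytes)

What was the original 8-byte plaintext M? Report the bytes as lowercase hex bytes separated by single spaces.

The 3-byte key repeats, so the effective keystream is ac 15 7d ac 15 7d ac 15.
byte 0: 03 XOR ac = af
byte 1: 71 XOR 15 = 64
byte 2: 16 XOR 7d = 6b
byte 3: 1d XOR ac = b1
byte 4: f8 XOR 15 = ed
byte 5: 75 XOR 7d = 08
byte 6: bc XOR ac = 10
byte 7: 20 XOR 15 = 35

af 64 6b b1 ed 08 10 35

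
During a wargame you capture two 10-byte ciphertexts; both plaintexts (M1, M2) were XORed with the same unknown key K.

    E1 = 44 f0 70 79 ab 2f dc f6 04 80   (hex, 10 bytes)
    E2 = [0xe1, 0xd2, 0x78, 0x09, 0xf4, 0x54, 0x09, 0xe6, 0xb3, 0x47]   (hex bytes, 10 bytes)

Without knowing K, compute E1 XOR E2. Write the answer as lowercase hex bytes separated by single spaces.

a5 22 08 70 5f 7b d5 10 b7 c7

E1 ⊕ E2 = (M1 ⊕ K) ⊕ (M2 ⊕ K) = M1 ⊕ M2 — the shared key cancels under XOR.
 68 ⊕ 225 = 165
240 ⊕ 210 =  34
112 ⊕ 120 =   8
121 ⊕   9 = 112
171 ⊕ 244 =  95
 47 ⊕  84 = 123
220 ⊕   9 = 213
246 ⊕ 230 =  16
  4 ⊕ 179 = 183
128 ⊕  71 = 199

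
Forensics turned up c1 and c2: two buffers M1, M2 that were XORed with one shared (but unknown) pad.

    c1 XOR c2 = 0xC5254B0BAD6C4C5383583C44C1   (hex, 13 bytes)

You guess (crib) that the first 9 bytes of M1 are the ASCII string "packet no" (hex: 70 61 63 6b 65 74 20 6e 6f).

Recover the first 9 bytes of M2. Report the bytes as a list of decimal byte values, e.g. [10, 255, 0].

[181, 68, 40, 96, 200, 24, 108, 61, 236]

Since c1 ⊕ c2 = M1 ⊕ M2, XORing with the guessed M1 bytes yields the corresponding M2 bytes: M2 = (c1 ⊕ c2) ⊕ M1.
byte 0: 11000101 XOR 01110000 = 10110101
byte 1: 00100101 XOR 01100001 = 01000100
byte 2: 01001011 XOR 01100011 = 00101000
byte 3: 00001011 XOR 01101011 = 01100000
byte 4: 10101101 XOR 01100101 = 11001000
byte 5: 01101100 XOR 01110100 = 00011000
byte 6: 01001100 XOR 00100000 = 01101100
byte 7: 01010011 XOR 01101110 = 00111101
byte 8: 10000011 XOR 01101111 = 11101100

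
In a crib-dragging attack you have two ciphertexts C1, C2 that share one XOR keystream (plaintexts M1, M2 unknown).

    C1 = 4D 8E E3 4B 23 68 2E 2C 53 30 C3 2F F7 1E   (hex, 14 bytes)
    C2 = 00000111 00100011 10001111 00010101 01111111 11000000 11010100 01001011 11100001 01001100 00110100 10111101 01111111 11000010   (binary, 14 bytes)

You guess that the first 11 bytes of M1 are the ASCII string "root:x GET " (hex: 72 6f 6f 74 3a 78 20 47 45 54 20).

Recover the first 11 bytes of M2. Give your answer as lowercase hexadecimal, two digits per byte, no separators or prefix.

First, C1 ⊕ C2 = (M1 ⊕ K) ⊕ (M2 ⊕ K) = M1 ⊕ M2, so the key drops out. Then M2 = (M1 ⊕ M2) ⊕ M1 over the first 11 bytes.
byte 0: (4d ^ 07) ^ 72 = 4a ^ 72 = 38
byte 1: (8e ^ 23) ^ 6f = ad ^ 6f = c2
byte 2: (e3 ^ 8f) ^ 6f = 6c ^ 6f = 03
byte 3: (4b ^ 15) ^ 74 = 5e ^ 74 = 2a
byte 4: (23 ^ 7f) ^ 3a = 5c ^ 3a = 66
byte 5: (68 ^ c0) ^ 78 = a8 ^ 78 = d0
byte 6: (2e ^ d4) ^ 20 = fa ^ 20 = da
byte 7: (2c ^ 4b) ^ 47 = 67 ^ 47 = 20
byte 8: (53 ^ e1) ^ 45 = b2 ^ 45 = f7
byte 9: (30 ^ 4c) ^ 54 = 7c ^ 54 = 28
byte 10: (c3 ^ 34) ^ 20 = f7 ^ 20 = d7

38c2032a66d0da20f728d7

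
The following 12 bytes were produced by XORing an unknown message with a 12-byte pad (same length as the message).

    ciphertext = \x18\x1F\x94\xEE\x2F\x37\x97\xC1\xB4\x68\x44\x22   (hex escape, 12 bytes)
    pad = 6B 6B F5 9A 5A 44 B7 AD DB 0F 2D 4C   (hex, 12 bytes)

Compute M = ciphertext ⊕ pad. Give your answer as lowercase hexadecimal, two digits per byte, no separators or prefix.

737461747573206c6f67696e

XOR is its own inverse, so applying the key byte-wise gives the result directly.
00011000 ^ 01101011 = 01110011
00011111 ^ 01101011 = 01110100
10010100 ^ 11110101 = 01100001
11101110 ^ 10011010 = 01110100
00101111 ^ 01011010 = 01110101
00110111 ^ 01000100 = 01110011
10010111 ^ 10110111 = 00100000
11000001 ^ 10101101 = 01101100
10110100 ^ 11011011 = 01101111
01101000 ^ 00001111 = 01100111
01000100 ^ 00101101 = 01101001
00100010 ^ 01001100 = 01101110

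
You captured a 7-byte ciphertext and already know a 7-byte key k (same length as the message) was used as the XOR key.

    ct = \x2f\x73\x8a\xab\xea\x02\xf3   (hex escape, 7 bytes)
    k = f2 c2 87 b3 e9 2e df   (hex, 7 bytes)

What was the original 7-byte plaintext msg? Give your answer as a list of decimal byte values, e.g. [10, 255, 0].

[221, 177, 13, 24, 3, 44, 44]

XOR is its own inverse, so applying the key byte-wise gives the result directly.
2f xor f2 = dd
73 xor c2 = b1
8a xor 87 = 0d
ab xor b3 = 18
ea xor e9 = 03
02 xor 2e = 2c
f3 xor df = 2c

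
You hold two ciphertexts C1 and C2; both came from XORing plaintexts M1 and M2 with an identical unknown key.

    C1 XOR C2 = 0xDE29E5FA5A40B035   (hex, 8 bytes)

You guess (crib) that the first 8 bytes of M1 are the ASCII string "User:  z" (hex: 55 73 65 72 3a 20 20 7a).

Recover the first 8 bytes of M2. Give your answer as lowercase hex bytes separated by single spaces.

8b 5a 80 88 60 60 90 4f

Since C1 ⊕ C2 = M1 ⊕ M2, XORing with the guessed M1 bytes yields the corresponding M2 bytes: M2 = (C1 ⊕ C2) ⊕ M1.
de ⊕ 55 = 8b
29 ⊕ 73 = 5a
e5 ⊕ 65 = 80
fa ⊕ 72 = 88
5a ⊕ 3a = 60
40 ⊕ 20 = 60
b0 ⊕ 20 = 90
35 ⊕ 7a = 4f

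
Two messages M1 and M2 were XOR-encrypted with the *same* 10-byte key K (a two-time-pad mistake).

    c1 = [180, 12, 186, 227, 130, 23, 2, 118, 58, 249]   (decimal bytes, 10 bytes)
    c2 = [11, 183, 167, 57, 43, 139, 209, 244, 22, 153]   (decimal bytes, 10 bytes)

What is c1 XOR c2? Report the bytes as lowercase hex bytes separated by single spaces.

bf bb 1d da a9 9c d3 82 2c 60

c1 ⊕ c2 = (M1 ⊕ K) ⊕ (M2 ⊕ K) = M1 ⊕ M2 — the shared key cancels under XOR.
b4 ^ 0b = bf
0c ^ b7 = bb
ba ^ a7 = 1d
e3 ^ 39 = da
82 ^ 2b = a9
17 ^ 8b = 9c
02 ^ d1 = d3
76 ^ f4 = 82
3a ^ 16 = 2c
f9 ^ 99 = 60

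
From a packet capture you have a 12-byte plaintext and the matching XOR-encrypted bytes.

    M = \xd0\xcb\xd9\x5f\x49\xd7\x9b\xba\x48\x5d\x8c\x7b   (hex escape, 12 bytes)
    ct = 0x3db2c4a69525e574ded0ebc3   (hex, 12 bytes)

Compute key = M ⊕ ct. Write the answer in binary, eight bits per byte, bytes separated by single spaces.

11101101 01111001 00011101 11111001 11011100 11110010 01111110 11001110 10010110 10001101 01100111 10111000

Since ct = M ⊕ key, XORing both sides with M gives key = M ⊕ ct.
208 xor  61 = 237
203 xor 178 = 121
217 xor 196 =  29
 95 xor 166 = 249
 73 xor 149 = 220
215 xor  37 = 242
155 xor 229 = 126
186 xor 116 = 206
 72 xor 222 = 150
 93 xor 208 = 141
140 xor 235 = 103
123 xor 195 = 184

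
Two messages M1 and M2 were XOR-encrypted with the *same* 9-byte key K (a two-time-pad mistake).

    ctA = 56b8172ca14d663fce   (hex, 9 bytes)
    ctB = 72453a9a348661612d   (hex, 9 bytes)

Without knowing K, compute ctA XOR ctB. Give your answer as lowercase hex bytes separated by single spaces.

ctA ⊕ ctB = (M1 ⊕ K) ⊕ (M2 ⊕ K) = M1 ⊕ M2 — the shared key cancels under XOR.
01010110 ^ 01110010 = 00100100
10111000 ^ 01000101 = 11111101
00010111 ^ 00111010 = 00101101
00101100 ^ 10011010 = 10110110
10100001 ^ 00110100 = 10010101
01001101 ^ 10000110 = 11001011
01100110 ^ 01100001 = 00000111
00111111 ^ 01100001 = 01011110
11001110 ^ 00101101 = 11100011

24 fd 2d b6 95 cb 07 5e e3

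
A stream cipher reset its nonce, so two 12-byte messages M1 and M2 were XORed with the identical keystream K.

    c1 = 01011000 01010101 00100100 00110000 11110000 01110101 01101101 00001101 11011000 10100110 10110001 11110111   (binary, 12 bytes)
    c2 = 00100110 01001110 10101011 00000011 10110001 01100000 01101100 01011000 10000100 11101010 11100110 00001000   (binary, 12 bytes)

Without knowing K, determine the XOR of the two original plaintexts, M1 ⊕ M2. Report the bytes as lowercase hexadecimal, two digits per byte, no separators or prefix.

c1 ⊕ c2 = (M1 ⊕ K) ⊕ (M2 ⊕ K) = M1 ⊕ M2 — the shared key cancels under XOR.
 88 ⊕  38 = 126
 85 ⊕  78 =  27
 36 ⊕ 171 = 143
 48 ⊕   3 =  51
240 ⊕ 177 =  65
117 ⊕  96 =  21
109 ⊕ 108 =   1
 13 ⊕  88 =  85
216 ⊕ 132 =  92
166 ⊕ 234 =  76
177 ⊕ 230 =  87
247 ⊕   8 = 255

7e1b8f33411501555c4c57ff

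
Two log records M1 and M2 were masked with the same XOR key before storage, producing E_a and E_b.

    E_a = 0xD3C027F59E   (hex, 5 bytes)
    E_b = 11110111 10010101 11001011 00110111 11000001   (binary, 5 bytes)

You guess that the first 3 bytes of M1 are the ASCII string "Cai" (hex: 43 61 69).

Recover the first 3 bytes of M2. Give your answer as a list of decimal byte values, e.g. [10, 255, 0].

[103, 52, 133]

First, E_a ⊕ E_b = (M1 ⊕ K) ⊕ (M2 ⊕ K) = M1 ⊕ M2, so the key drops out. Then M2 = (M1 ⊕ M2) ⊕ M1 over the first 3 bytes.
byte 0: (d3 ^ f7) ^ 43 = 24 ^ 43 = 67
byte 1: (c0 ^ 95) ^ 61 = 55 ^ 61 = 34
byte 2: (27 ^ cb) ^ 69 = ec ^ 69 = 85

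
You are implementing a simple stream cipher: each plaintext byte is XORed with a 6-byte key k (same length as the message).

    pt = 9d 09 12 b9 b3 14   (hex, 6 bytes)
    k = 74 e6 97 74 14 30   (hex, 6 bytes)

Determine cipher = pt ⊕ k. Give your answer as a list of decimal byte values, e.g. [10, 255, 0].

9d ⊕ 74 = e9
09 ⊕ e6 = ef
12 ⊕ 97 = 85
b9 ⊕ 74 = cd
b3 ⊕ 14 = a7
14 ⊕ 30 = 24

[233, 239, 133, 205, 167, 36]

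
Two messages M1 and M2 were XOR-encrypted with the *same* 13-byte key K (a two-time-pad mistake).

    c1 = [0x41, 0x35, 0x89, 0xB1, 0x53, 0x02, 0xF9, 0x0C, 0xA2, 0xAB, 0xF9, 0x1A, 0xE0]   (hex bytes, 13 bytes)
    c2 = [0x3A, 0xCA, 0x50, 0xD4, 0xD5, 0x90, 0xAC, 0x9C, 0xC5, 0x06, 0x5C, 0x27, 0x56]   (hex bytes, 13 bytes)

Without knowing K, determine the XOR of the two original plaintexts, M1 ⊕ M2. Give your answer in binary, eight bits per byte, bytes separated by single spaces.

01111011 11111111 11011001 01100101 10000110 10010010 01010101 10010000 01100111 10101101 10100101 00111101 10110110

c1 ⊕ c2 = (M1 ⊕ K) ⊕ (M2 ⊕ K) = M1 ⊕ M2 — the shared key cancels under XOR.
41 XOR 3a = 7b
35 XOR ca = ff
89 XOR 50 = d9
b1 XOR d4 = 65
53 XOR d5 = 86
02 XOR 90 = 92
f9 XOR ac = 55
0c XOR 9c = 90
a2 XOR c5 = 67
ab XOR 06 = ad
f9 XOR 5c = a5
1a XOR 27 = 3d
e0 XOR 56 = b6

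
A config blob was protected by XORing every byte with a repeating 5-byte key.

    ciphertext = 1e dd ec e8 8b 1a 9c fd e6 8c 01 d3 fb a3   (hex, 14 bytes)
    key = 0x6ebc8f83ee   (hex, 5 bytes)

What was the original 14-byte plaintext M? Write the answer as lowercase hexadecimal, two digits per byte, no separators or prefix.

The 5-byte key repeats, so the effective keystream is 6e bc 8f 83 ee 6e bc 8f 83 ee 6e bc 8f 83.
byte 0: 1e xor 6e = 70
byte 1: dd xor bc = 61
byte 2: ec xor 8f = 63
byte 3: e8 xor 83 = 6b
byte 4: 8b xor ee = 65
byte 5: 1a xor 6e = 74
byte 6: 9c xor bc = 20
byte 7: fd xor 8f = 72
byte 8: e6 xor 83 = 65
byte 9: 8c xor ee = 62
byte 10: 01 xor 6e = 6f
byte 11: d3 xor bc = 6f
byte 12: fb xor 8f = 74
byte 13: a3 xor 83 = 20

7061636b6574207265626f6f7420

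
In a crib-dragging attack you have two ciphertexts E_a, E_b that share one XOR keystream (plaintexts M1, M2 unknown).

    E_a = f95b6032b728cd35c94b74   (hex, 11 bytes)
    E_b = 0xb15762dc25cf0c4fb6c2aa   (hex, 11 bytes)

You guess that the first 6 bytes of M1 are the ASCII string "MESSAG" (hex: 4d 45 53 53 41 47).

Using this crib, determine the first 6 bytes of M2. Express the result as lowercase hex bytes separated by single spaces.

05 49 51 bd d3 a0

First, E_a ⊕ E_b = (M1 ⊕ K) ⊕ (M2 ⊕ K) = M1 ⊕ M2, so the key drops out. Then M2 = (M1 ⊕ M2) ⊕ M1 over the first 6 bytes.
byte 0: (f9 XOR b1) XOR 4d = 48 XOR 4d = 05
byte 1: (5b XOR 57) XOR 45 = 0c XOR 45 = 49
byte 2: (60 XOR 62) XOR 53 = 02 XOR 53 = 51
byte 3: (32 XOR dc) XOR 53 = ee XOR 53 = bd
byte 4: (b7 XOR 25) XOR 41 = 92 XOR 41 = d3
byte 5: (28 XOR cf) XOR 47 = e7 XOR 47 = a0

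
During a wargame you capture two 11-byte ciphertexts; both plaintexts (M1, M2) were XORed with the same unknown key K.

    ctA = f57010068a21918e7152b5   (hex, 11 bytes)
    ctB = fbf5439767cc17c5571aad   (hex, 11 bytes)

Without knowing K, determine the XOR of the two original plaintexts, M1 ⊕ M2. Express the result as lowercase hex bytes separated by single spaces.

ctA ⊕ ctB = (M1 ⊕ K) ⊕ (M2 ⊕ K) = M1 ⊕ M2 — the shared key cancels under XOR.
f5 XOR fb = 0e
70 XOR f5 = 85
10 XOR 43 = 53
06 XOR 97 = 91
8a XOR 67 = ed
21 XOR cc = ed
91 XOR 17 = 86
8e XOR c5 = 4b
71 XOR 57 = 26
52 XOR 1a = 48
b5 XOR ad = 18

0e 85 53 91 ed ed 86 4b 26 48 18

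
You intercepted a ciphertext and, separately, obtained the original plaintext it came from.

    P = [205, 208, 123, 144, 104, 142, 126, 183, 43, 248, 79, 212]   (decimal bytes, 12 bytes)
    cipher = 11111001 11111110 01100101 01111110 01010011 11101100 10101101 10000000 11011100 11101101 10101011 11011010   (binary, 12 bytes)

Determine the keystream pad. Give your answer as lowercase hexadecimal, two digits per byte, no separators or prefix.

Since cipher = P ⊕ pad, XORing both sides with P gives pad = P ⊕ cipher.
cd XOR f9 = 34
d0 XOR fe = 2e
7b XOR 65 = 1e
90 XOR 7e = ee
68 XOR 53 = 3b
8e XOR ec = 62
7e XOR ad = d3
b7 XOR 80 = 37
2b XOR dc = f7
f8 XOR ed = 15
4f XOR ab = e4
d4 XOR da = 0e

342e1eee3b62d337f715e40e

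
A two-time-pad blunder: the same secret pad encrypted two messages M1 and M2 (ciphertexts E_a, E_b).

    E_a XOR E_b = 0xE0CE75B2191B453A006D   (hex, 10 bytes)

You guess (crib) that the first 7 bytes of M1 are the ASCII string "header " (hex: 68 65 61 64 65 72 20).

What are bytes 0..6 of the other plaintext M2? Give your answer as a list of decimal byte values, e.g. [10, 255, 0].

Since E_a ⊕ E_b = M1 ⊕ M2, XORing with the guessed M1 bytes yields the corresponding M2 bytes: M2 = (E_a ⊕ E_b) ⊕ M1.
224 xor 104 = 136
206 xor 101 = 171
117 xor  97 =  20
178 xor 100 = 214
 25 xor 101 = 124
 27 xor 114 = 105
 69 xor  32 = 101

[136, 171, 20, 214, 124, 105, 101]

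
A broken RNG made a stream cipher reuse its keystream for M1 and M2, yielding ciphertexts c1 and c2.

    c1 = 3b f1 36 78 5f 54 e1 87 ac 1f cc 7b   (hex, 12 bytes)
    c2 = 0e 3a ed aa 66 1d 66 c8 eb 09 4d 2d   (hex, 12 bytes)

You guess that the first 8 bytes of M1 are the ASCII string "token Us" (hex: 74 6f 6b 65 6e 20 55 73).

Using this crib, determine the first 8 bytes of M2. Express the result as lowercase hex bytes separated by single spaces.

First, c1 ⊕ c2 = (M1 ⊕ K) ⊕ (M2 ⊕ K) = M1 ⊕ M2, so the key drops out. Then M2 = (M1 ⊕ M2) ⊕ M1 over the first 8 bytes.
byte 0: (3b xor 0e) xor 74 = 35 xor 74 = 41
byte 1: (f1 xor 3a) xor 6f = cb xor 6f = a4
byte 2: (36 xor ed) xor 6b = db xor 6b = b0
byte 3: (78 xor aa) xor 65 = d2 xor 65 = b7
byte 4: (5f xor 66) xor 6e = 39 xor 6e = 57
byte 5: (54 xor 1d) xor 20 = 49 xor 20 = 69
byte 6: (e1 xor 66) xor 55 = 87 xor 55 = d2
byte 7: (87 xor c8) xor 73 = 4f xor 73 = 3c

41 a4 b0 b7 57 69 d2 3c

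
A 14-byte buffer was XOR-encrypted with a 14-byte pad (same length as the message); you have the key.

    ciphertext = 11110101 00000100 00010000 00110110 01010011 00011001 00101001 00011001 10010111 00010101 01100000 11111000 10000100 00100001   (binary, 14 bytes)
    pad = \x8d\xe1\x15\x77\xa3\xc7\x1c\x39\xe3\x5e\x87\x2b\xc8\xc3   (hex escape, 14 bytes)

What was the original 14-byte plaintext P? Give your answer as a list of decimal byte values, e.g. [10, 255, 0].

[120, 229, 5, 65, 240, 222, 53, 32, 116, 75, 231, 211, 76, 226]

XOR is its own inverse, so applying the key byte-wise gives the result directly.
f5 ⊕ 8d = 78
04 ⊕ e1 = e5
10 ⊕ 15 = 05
36 ⊕ 77 = 41
53 ⊕ a3 = f0
19 ⊕ c7 = de
29 ⊕ 1c = 35
19 ⊕ 39 = 20
97 ⊕ e3 = 74
15 ⊕ 5e = 4b
60 ⊕ 87 = e7
f8 ⊕ 2b = d3
84 ⊕ c8 = 4c
21 ⊕ c3 = e2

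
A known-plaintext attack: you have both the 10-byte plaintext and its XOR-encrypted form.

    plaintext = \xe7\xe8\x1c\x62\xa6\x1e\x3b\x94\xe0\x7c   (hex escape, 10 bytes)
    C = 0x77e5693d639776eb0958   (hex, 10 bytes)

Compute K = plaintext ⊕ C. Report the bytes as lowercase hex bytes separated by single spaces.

90 0d 75 5f c5 89 4d 7f e9 24

Since C = plaintext ⊕ K, XORing both sides with plaintext gives K = plaintext ⊕ C.
byte 0: 231 ⊕ 119 = 144
byte 1: 232 ⊕ 229 =  13
byte 2:  28 ⊕ 105 = 117
byte 3:  98 ⊕  61 =  95
byte 4: 166 ⊕  99 = 197
byte 5:  30 ⊕ 151 = 137
byte 6:  59 ⊕ 118 =  77
byte 7: 148 ⊕ 235 = 127
byte 8: 224 ⊕   9 = 233
byte 9: 124 ⊕  88 =  36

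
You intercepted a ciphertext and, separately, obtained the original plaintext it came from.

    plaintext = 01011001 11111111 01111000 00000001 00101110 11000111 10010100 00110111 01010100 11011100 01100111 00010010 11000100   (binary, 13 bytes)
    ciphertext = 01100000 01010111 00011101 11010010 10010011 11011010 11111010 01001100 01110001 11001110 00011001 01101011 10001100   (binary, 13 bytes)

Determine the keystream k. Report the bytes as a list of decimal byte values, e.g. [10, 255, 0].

[57, 168, 101, 211, 189, 29, 110, 123, 37, 18, 126, 121, 72]

Since ciphertext = plaintext ⊕ k, XORing both sides with plaintext gives k = plaintext ⊕ ciphertext.
byte 0:  89 ⊕  96 =  57
byte 1: 255 ⊕  87 = 168
byte 2: 120 ⊕  29 = 101
byte 3:   1 ⊕ 210 = 211
byte 4:  46 ⊕ 147 = 189
byte 5: 199 ⊕ 218 =  29
byte 6: 148 ⊕ 250 = 110
byte 7:  55 ⊕  76 = 123
byte 8:  84 ⊕ 113 =  37
byte 9: 220 ⊕ 206 =  18
byte 10: 103 ⊕  25 = 126
byte 11:  18 ⊕ 107 = 121
byte 12: 196 ⊕ 140 =  72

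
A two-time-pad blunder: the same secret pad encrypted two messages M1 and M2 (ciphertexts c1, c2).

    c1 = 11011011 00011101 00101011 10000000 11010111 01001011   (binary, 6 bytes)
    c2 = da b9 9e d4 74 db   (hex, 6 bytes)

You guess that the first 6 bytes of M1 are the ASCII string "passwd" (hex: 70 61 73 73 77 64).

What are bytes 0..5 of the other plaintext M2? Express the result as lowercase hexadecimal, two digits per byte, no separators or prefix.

71c5c627d4f4

First, c1 ⊕ c2 = (M1 ⊕ K) ⊕ (M2 ⊕ K) = M1 ⊕ M2, so the key drops out. Then M2 = (M1 ⊕ M2) ⊕ M1 over the first 6 bytes.
byte 0: (db xor da) xor 70 = 01 xor 70 = 71
byte 1: (1d xor b9) xor 61 = a4 xor 61 = c5
byte 2: (2b xor 9e) xor 73 = b5 xor 73 = c6
byte 3: (80 xor d4) xor 73 = 54 xor 73 = 27
byte 4: (d7 xor 74) xor 77 = a3 xor 77 = d4
byte 5: (4b xor db) xor 64 = 90 xor 64 = f4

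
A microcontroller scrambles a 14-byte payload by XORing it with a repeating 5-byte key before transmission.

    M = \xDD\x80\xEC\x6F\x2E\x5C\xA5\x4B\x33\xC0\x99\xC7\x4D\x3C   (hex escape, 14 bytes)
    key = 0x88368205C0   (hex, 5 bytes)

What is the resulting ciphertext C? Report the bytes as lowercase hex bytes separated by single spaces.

The 5-byte key repeats, so the effective keystream is 88 36 82 05 c0 88 36 82 05 c0 88 36 82 05.
byte 0: dd ^ 88 = 55
byte 1: 80 ^ 36 = b6
byte 2: ec ^ 82 = 6e
byte 3: 6f ^ 05 = 6a
byte 4: 2e ^ c0 = ee
byte 5: 5c ^ 88 = d4
byte 6: a5 ^ 36 = 93
byte 7: 4b ^ 82 = c9
byte 8: 33 ^ 05 = 36
byte 9: c0 ^ c0 = 00
byte 10: 99 ^ 88 = 11
byte 11: c7 ^ 36 = f1
byte 12: 4d ^ 82 = cf
byte 13: 3c ^ 05 = 39

55 b6 6e 6a ee d4 93 c9 36 00 11 f1 cf 39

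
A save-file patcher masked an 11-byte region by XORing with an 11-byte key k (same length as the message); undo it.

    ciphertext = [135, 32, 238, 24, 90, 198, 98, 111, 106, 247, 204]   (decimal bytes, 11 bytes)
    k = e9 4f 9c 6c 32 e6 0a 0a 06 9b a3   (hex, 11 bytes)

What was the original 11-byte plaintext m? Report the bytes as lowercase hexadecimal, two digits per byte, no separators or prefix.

6e6f7274682068656c6c6f

byte 0: 135 ⊕ 233 = 110
byte 1:  32 ⊕  79 = 111
byte 2: 238 ⊕ 156 = 114
byte 3:  24 ⊕ 108 = 116
byte 4:  90 ⊕  50 = 104
byte 5: 198 ⊕ 230 =  32
byte 6:  98 ⊕  10 = 104
byte 7: 111 ⊕  10 = 101
byte 8: 106 ⊕   6 = 108
byte 9: 247 ⊕ 155 = 108
byte 10: 204 ⊕ 163 = 111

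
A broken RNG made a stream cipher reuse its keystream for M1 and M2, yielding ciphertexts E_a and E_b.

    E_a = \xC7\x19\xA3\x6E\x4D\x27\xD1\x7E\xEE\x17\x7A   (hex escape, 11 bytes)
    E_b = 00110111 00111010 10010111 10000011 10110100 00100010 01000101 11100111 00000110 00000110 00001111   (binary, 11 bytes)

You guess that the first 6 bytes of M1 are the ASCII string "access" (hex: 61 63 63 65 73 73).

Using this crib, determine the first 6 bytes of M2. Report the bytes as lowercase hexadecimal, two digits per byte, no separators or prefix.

914057888a76

First, E_a ⊕ E_b = (M1 ⊕ K) ⊕ (M2 ⊕ K) = M1 ⊕ M2, so the key drops out. Then M2 = (M1 ⊕ M2) ⊕ M1 over the first 6 bytes.
byte 0: (c7 XOR 37) XOR 61 = f0 XOR 61 = 91
byte 1: (19 XOR 3a) XOR 63 = 23 XOR 63 = 40
byte 2: (a3 XOR 97) XOR 63 = 34 XOR 63 = 57
byte 3: (6e XOR 83) XOR 65 = ed XOR 65 = 88
byte 4: (4d XOR b4) XOR 73 = f9 XOR 73 = 8a
byte 5: (27 XOR 22) XOR 73 = 05 XOR 73 = 76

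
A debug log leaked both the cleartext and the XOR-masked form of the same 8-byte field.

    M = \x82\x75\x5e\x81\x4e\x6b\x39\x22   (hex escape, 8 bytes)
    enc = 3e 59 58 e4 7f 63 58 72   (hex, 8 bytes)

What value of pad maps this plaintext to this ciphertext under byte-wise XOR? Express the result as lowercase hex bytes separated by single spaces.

bc 2c 06 65 31 08 61 50

Since enc = M ⊕ pad, XORing both sides with M gives pad = M ⊕ enc.
byte 0: 82 xor 3e = bc
byte 1: 75 xor 59 = 2c
byte 2: 5e xor 58 = 06
byte 3: 81 xor e4 = 65
byte 4: 4e xor 7f = 31
byte 5: 6b xor 63 = 08
byte 6: 39 xor 58 = 61
byte 7: 22 xor 72 = 50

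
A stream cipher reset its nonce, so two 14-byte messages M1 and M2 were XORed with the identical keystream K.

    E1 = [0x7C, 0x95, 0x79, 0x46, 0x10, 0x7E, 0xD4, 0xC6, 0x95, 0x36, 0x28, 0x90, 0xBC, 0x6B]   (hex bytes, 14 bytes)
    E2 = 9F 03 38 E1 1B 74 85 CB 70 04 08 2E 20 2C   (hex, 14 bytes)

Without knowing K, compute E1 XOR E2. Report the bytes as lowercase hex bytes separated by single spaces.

E1 ⊕ E2 = (M1 ⊕ K) ⊕ (M2 ⊕ K) = M1 ⊕ M2 — the shared key cancels under XOR.
01111100 XOR 10011111 = 11100011
10010101 XOR 00000011 = 10010110
01111001 XOR 00111000 = 01000001
01000110 XOR 11100001 = 10100111
00010000 XOR 00011011 = 00001011
01111110 XOR 01110100 = 00001010
11010100 XOR 10000101 = 01010001
11000110 XOR 11001011 = 00001101
10010101 XOR 01110000 = 11100101
00110110 XOR 00000100 = 00110010
00101000 XOR 00001000 = 00100000
10010000 XOR 00101110 = 10111110
10111100 XOR 00100000 = 10011100
01101011 XOR 00101100 = 01000111

e3 96 41 a7 0b 0a 51 0d e5 32 20 be 9c 47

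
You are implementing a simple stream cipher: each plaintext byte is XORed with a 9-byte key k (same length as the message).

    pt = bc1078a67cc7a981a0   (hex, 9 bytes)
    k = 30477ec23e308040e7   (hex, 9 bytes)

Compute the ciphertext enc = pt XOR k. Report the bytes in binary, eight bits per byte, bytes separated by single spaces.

10001100 01010111 00000110 01100100 01000010 11110111 00101001 11000001 01000111

XOR is its own inverse, so applying the key byte-wise gives the result directly.
bc xor 30 = 8c
10 xor 47 = 57
78 xor 7e = 06
a6 xor c2 = 64
7c xor 3e = 42
c7 xor 30 = f7
a9 xor 80 = 29
81 xor 40 = c1
a0 xor e7 = 47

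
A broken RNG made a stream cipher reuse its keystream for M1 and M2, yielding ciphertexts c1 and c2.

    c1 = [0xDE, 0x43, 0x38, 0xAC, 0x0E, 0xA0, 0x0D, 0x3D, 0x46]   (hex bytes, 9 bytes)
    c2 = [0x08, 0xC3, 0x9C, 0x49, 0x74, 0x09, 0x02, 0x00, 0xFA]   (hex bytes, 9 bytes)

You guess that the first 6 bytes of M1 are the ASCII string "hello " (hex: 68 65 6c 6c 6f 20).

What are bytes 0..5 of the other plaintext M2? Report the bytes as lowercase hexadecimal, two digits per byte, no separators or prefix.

First, c1 ⊕ c2 = (M1 ⊕ K) ⊕ (M2 ⊕ K) = M1 ⊕ M2, so the key drops out. Then M2 = (M1 ⊕ M2) ⊕ M1 over the first 6 bytes.
byte 0: (de xor 08) xor 68 = d6 xor 68 = be
byte 1: (43 xor c3) xor 65 = 80 xor 65 = e5
byte 2: (38 xor 9c) xor 6c = a4 xor 6c = c8
byte 3: (ac xor 49) xor 6c = e5 xor 6c = 89
byte 4: (0e xor 74) xor 6f = 7a xor 6f = 15
byte 5: (a0 xor 09) xor 20 = a9 xor 20 = 89

bee5c8891589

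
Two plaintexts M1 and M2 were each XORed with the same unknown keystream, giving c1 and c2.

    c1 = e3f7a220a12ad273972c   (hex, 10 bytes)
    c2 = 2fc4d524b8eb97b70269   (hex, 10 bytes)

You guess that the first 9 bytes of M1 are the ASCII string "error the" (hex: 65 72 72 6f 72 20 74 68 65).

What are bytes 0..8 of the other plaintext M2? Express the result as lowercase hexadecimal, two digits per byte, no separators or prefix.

First, c1 ⊕ c2 = (M1 ⊕ K) ⊕ (M2 ⊕ K) = M1 ⊕ M2, so the key drops out. Then M2 = (M1 ⊕ M2) ⊕ M1 over the first 9 bytes.
byte 0: (e3 XOR 2f) XOR 65 = cc XOR 65 = a9
byte 1: (f7 XOR c4) XOR 72 = 33 XOR 72 = 41
byte 2: (a2 XOR d5) XOR 72 = 77 XOR 72 = 05
byte 3: (20 XOR 24) XOR 6f = 04 XOR 6f = 6b
byte 4: (a1 XOR b8) XOR 72 = 19 XOR 72 = 6b
byte 5: (2a XOR eb) XOR 20 = c1 XOR 20 = e1
byte 6: (d2 XOR 97) XOR 74 = 45 XOR 74 = 31
byte 7: (73 XOR b7) XOR 68 = c4 XOR 68 = ac
byte 8: (97 XOR 02) XOR 65 = 95 XOR 65 = f0

a941056b6be131acf0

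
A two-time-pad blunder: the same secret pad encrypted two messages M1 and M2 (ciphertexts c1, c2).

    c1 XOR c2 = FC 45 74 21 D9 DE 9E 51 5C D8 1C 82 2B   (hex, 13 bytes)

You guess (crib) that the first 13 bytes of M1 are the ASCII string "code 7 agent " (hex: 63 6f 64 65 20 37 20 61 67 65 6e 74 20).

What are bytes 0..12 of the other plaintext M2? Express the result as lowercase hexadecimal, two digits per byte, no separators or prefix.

Since c1 ⊕ c2 = M1 ⊕ M2, XORing with the guessed M1 bytes yields the corresponding M2 bytes: M2 = (c1 ⊕ c2) ⊕ M1.
byte 0: fc ⊕ 63 = 9f
byte 1: 45 ⊕ 6f = 2a
byte 2: 74 ⊕ 64 = 10
byte 3: 21 ⊕ 65 = 44
byte 4: d9 ⊕ 20 = f9
byte 5: de ⊕ 37 = e9
byte 6: 9e ⊕ 20 = be
byte 7: 51 ⊕ 61 = 30
byte 8: 5c ⊕ 67 = 3b
byte 9: d8 ⊕ 65 = bd
byte 10: 1c ⊕ 6e = 72
byte 11: 82 ⊕ 74 = f6
byte 12: 2b ⊕ 20 = 0b

9f2a1044f9e9be303bbd72f60b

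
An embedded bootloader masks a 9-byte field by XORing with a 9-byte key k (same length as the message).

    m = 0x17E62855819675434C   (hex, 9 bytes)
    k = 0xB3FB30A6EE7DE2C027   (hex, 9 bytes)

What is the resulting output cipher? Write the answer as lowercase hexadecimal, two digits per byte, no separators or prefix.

a41d18f36feb97836b

XOR is its own inverse, so applying the key byte-wise gives the result directly.
byte 0: 17 XOR b3 = a4
byte 1: e6 XOR fb = 1d
byte 2: 28 XOR 30 = 18
byte 3: 55 XOR a6 = f3
byte 4: 81 XOR ee = 6f
byte 5: 96 XOR 7d = eb
byte 6: 75 XOR e2 = 97
byte 7: 43 XOR c0 = 83
byte 8: 4c XOR 27 = 6b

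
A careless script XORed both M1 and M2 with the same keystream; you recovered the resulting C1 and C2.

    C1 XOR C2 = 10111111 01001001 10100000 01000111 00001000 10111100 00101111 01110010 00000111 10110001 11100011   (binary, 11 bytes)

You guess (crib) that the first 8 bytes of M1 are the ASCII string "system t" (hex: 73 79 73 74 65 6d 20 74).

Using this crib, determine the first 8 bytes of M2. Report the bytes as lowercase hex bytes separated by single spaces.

Since C1 ⊕ C2 = M1 ⊕ M2, XORing with the guessed M1 bytes yields the corresponding M2 bytes: M2 = (C1 ⊕ C2) ⊕ M1.
191 XOR 115 = 204
 73 XOR 121 =  48
160 XOR 115 = 211
 71 XOR 116 =  51
  8 XOR 101 = 109
188 XOR 109 = 209
 47 XOR  32 =  15
114 XOR 116 =   6

cc 30 d3 33 6d d1 0f 06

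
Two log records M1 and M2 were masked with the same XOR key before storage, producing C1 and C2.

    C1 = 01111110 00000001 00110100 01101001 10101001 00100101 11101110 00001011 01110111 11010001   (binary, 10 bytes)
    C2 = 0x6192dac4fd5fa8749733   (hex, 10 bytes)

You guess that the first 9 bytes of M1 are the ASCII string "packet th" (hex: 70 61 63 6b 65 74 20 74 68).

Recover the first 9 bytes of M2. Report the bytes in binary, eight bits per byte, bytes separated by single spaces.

01101111 11110010 10001101 11000110 00110001 00001110 01100110 00001011 10001000

First, C1 ⊕ C2 = (M1 ⊕ K) ⊕ (M2 ⊕ K) = M1 ⊕ M2, so the key drops out. Then M2 = (M1 ⊕ M2) ⊕ M1 over the first 9 bytes.
byte 0: (7e ^ 61) ^ 70 = 1f ^ 70 = 6f
byte 1: (01 ^ 92) ^ 61 = 93 ^ 61 = f2
byte 2: (34 ^ da) ^ 63 = ee ^ 63 = 8d
byte 3: (69 ^ c4) ^ 6b = ad ^ 6b = c6
byte 4: (a9 ^ fd) ^ 65 = 54 ^ 65 = 31
byte 5: (25 ^ 5f) ^ 74 = 7a ^ 74 = 0e
byte 6: (ee ^ a8) ^ 20 = 46 ^ 20 = 66
byte 7: (0b ^ 74) ^ 74 = 7f ^ 74 = 0b
byte 8: (77 ^ 97) ^ 68 = e0 ^ 68 = 88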